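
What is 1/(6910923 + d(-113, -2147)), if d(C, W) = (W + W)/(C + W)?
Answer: 10/69109249 ≈ 1.4470e-7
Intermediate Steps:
d(C, W) = 2*W/(C + W) (d(C, W) = (2*W)/(C + W) = 2*W/(C + W))
1/(6910923 + d(-113, -2147)) = 1/(6910923 + 2*(-2147)/(-113 - 2147)) = 1/(6910923 + 2*(-2147)/(-2260)) = 1/(6910923 + 2*(-2147)*(-1/2260)) = 1/(6910923 + 19/10) = 1/(69109249/10) = 10/69109249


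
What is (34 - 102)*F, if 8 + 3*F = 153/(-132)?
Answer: 6851/33 ≈ 207.61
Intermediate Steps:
F = -403/132 (F = -8/3 + (153/(-132))/3 = -8/3 + (153*(-1/132))/3 = -8/3 + (⅓)*(-51/44) = -8/3 - 17/44 = -403/132 ≈ -3.0530)
(34 - 102)*F = (34 - 102)*(-403/132) = -68*(-403/132) = 6851/33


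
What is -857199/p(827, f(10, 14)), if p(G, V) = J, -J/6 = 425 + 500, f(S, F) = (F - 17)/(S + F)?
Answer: 285733/1850 ≈ 154.45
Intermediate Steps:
f(S, F) = (-17 + F)/(F + S)
J = -5550 (J = -6*(425 + 500) = -6*925 = -5550)
p(G, V) = -5550
-857199/p(827, f(10, 14)) = -857199/(-5550) = -857199*(-1/5550) = 285733/1850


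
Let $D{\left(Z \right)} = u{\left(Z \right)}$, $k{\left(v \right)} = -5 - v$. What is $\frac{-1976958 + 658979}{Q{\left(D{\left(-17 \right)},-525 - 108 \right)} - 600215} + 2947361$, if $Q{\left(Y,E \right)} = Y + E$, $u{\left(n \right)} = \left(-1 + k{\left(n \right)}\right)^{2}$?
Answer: $\frac{1770560649426}{600727} \approx 2.9474 \cdot 10^{6}$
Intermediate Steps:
$u{\left(n \right)} = \left(-6 - n\right)^{2}$ ($u{\left(n \right)} = \left(-1 - \left(5 + n\right)\right)^{2} = \left(-6 - n\right)^{2}$)
$D{\left(Z \right)} = \left(6 + Z\right)^{2}$
$Q{\left(Y,E \right)} = E + Y$
$\frac{-1976958 + 658979}{Q{\left(D{\left(-17 \right)},-525 - 108 \right)} - 600215} + 2947361 = \frac{-1976958 + 658979}{\left(\left(-525 - 108\right) + \left(6 - 17\right)^{2}\right) - 600215} + 2947361 = - \frac{1317979}{\left(-633 + \left(-11\right)^{2}\right) - 600215} + 2947361 = - \frac{1317979}{\left(-633 + 121\right) - 600215} + 2947361 = - \frac{1317979}{-512 - 600215} + 2947361 = - \frac{1317979}{-600727} + 2947361 = \left(-1317979\right) \left(- \frac{1}{600727}\right) + 2947361 = \frac{1317979}{600727} + 2947361 = \frac{1770560649426}{600727}$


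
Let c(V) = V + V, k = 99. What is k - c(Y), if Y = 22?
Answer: 55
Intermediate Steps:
c(V) = 2*V
k - c(Y) = 99 - 2*22 = 99 - 1*44 = 99 - 44 = 55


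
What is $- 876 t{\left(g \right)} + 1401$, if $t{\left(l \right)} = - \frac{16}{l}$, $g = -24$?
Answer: $817$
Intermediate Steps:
$- 876 t{\left(g \right)} + 1401 = - 876 \left(- \frac{16}{-24}\right) + 1401 = - 876 \left(\left(-16\right) \left(- \frac{1}{24}\right)\right) + 1401 = \left(-876\right) \frac{2}{3} + 1401 = -584 + 1401 = 817$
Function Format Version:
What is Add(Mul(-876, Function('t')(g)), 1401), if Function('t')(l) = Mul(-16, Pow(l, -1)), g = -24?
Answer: 817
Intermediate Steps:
Add(Mul(-876, Function('t')(g)), 1401) = Add(Mul(-876, Mul(-16, Pow(-24, -1))), 1401) = Add(Mul(-876, Mul(-16, Rational(-1, 24))), 1401) = Add(Mul(-876, Rational(2, 3)), 1401) = Add(-584, 1401) = 817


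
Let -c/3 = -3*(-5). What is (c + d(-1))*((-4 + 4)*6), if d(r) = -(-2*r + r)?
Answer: 0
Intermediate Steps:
d(r) = r (d(r) = -(-1)*r = r)
c = -45 (c = -(-9)*(-5) = -3*15 = -45)
(c + d(-1))*((-4 + 4)*6) = (-45 - 1)*((-4 + 4)*6) = -0*6 = -46*0 = 0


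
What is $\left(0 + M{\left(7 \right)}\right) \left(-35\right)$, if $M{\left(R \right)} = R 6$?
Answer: $-1470$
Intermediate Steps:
$M{\left(R \right)} = 6 R$
$\left(0 + M{\left(7 \right)}\right) \left(-35\right) = \left(0 + 6 \cdot 7\right) \left(-35\right) = \left(0 + 42\right) \left(-35\right) = 42 \left(-35\right) = -1470$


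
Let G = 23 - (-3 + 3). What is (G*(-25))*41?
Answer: -23575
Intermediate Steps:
G = 23 (G = 23 - 1*0 = 23 + 0 = 23)
(G*(-25))*41 = (23*(-25))*41 = -575*41 = -23575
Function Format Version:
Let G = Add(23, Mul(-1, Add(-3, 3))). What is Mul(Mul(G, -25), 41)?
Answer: -23575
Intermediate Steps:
G = 23 (G = Add(23, Mul(-1, 0)) = Add(23, 0) = 23)
Mul(Mul(G, -25), 41) = Mul(Mul(23, -25), 41) = Mul(-575, 41) = -23575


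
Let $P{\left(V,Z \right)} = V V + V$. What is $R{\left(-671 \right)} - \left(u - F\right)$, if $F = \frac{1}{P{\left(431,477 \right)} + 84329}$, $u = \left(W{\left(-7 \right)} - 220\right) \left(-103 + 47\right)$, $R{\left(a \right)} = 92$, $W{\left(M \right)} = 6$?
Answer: $- \frac{3217035731}{270521} \approx -11892.0$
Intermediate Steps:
$P{\left(V,Z \right)} = V + V^{2}$ ($P{\left(V,Z \right)} = V^{2} + V = V + V^{2}$)
$u = 11984$ ($u = \left(6 - 220\right) \left(-103 + 47\right) = \left(-214\right) \left(-56\right) = 11984$)
$F = \frac{1}{270521}$ ($F = \frac{1}{431 \left(1 + 431\right) + 84329} = \frac{1}{431 \cdot 432 + 84329} = \frac{1}{186192 + 84329} = \frac{1}{270521} \approx 3.6966 \cdot 10^{-6}$)
$R{\left(-671 \right)} - \left(u - F\right) = 92 - \left(11984 - \frac{1}{270521}\right) = 92 - \frac{3241923663}{270521} = - \frac{3217035731}{270521}$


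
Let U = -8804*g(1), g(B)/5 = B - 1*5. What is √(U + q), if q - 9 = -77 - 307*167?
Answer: √124743 ≈ 353.19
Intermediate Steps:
q = -51337 (q = 9 + (-77 - 307*167) = 9 + (-77 - 51269) = 9 - 51346 = -51337)
g(B) = -25 + 5*B (g(B) = 5*(B - 1*5) = 5*(B - 5) = 5*(-5 + B) = -25 + 5*B)
U = 176080 (U = -8804*(-25 + 5*1) = -8804*(-25 + 5) = -8804*(-20) = 176080)
√(U + q) = √(176080 - 51337) = √124743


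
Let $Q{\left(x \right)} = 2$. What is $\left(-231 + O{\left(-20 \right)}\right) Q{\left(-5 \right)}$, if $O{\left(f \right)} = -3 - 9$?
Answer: $-486$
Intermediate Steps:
$O{\left(f \right)} = -12$
$\left(-231 + O{\left(-20 \right)}\right) Q{\left(-5 \right)} = \left(-231 - 12\right) 2 = \left(-243\right) 2 = -486$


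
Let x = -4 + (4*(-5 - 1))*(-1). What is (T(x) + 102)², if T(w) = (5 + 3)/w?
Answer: 262144/25 ≈ 10486.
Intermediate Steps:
x = 20 (x = -4 + (4*(-6))*(-1) = -4 - 24*(-1) = -4 + 24 = 20)
T(w) = 8/w
(T(x) + 102)² = (8/20 + 102)² = (8*(1/20) + 102)² = (⅖ + 102)² = (512/5)² = 262144/25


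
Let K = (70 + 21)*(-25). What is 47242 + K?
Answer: 44967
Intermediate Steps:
K = -2275 (K = 91*(-25) = -2275)
47242 + K = 47242 - 2275 = 44967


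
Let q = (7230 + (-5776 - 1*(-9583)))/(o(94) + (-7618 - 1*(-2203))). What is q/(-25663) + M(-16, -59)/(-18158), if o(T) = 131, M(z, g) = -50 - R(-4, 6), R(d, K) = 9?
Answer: 4100502037/1231142288068 ≈ 0.0033306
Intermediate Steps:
M(z, g) = -59 (M(z, g) = -50 - 1*9 = -50 - 9 = -59)
q = -11037/5284 (q = (7230 + (-5776 - 1*(-9583)))/(131 + (-7618 - 1*(-2203))) = (7230 + (-5776 + 9583))/(131 + (-7618 + 2203)) = (7230 + 3807)/(131 - 5415) = 11037/(-5284) = 11037*(-1/5284) = -11037/5284 ≈ -2.0888)
q/(-25663) + M(-16, -59)/(-18158) = -11037/5284/(-25663) - 59/(-18158) = -11037/5284*(-1/25663) - 59*(-1/18158) = 11037/135603292 + 59/18158 = 4100502037/1231142288068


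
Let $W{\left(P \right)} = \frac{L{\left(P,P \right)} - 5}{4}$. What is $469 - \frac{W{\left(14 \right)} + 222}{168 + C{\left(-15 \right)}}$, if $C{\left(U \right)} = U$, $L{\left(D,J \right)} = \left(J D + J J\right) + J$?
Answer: $\frac{285739}{612} \approx 466.89$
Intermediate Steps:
$L{\left(D,J \right)} = J + J^{2} + D J$ ($L{\left(D,J \right)} = \left(D J + J^{2}\right) + J = \left(J^{2} + D J\right) + J = J + J^{2} + D J$)
$W{\left(P \right)} = - \frac{5}{4} + \frac{P \left(1 + 2 P\right)}{4}$ ($W{\left(P \right)} = \frac{P \left(1 + P + P\right) - 5}{4} = \frac{P \left(1 + 2 P\right) - 5}{4} = \frac{-5 + P \left(1 + 2 P\right)}{4} = - \frac{5}{4} + \frac{P \left(1 + 2 P\right)}{4}$)
$469 - \frac{W{\left(14 \right)} + 222}{168 + C{\left(-15 \right)}} = 469 - \frac{\left(- \frac{5}{4} + \frac{1}{4} \cdot 14 \left(1 + 2 \cdot 14\right)\right) + 222}{168 - 15} = 469 - \frac{\left(- \frac{5}{4} + \frac{1}{4} \cdot 14 \left(1 + 28\right)\right) + 222}{153} = 469 - \left(\left(- \frac{5}{4} + \frac{1}{4} \cdot 14 \cdot 29\right) + 222\right) \frac{1}{153} = 469 - \left(\left(- \frac{5}{4} + \frac{203}{2}\right) + 222\right) \frac{1}{153} = 469 - \left(\frac{401}{4} + 222\right) \frac{1}{153} = 469 - \frac{1289}{4} \cdot \frac{1}{153} = 469 - \frac{1289}{612} = \frac{285739}{612}$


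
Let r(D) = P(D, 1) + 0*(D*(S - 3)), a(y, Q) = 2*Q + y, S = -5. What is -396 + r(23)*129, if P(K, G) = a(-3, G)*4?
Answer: -912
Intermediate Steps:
a(y, Q) = y + 2*Q
P(K, G) = -12 + 8*G (P(K, G) = (-3 + 2*G)*4 = -12 + 8*G)
r(D) = -4 (r(D) = (-12 + 8*1) + 0*(D*(-5 - 3)) = (-12 + 8) + 0*(D*(-8)) = -4 + 0*(-8*D) = -4 + 0 = -4)
-396 + r(23)*129 = -396 - 4*129 = -396 - 516 = -912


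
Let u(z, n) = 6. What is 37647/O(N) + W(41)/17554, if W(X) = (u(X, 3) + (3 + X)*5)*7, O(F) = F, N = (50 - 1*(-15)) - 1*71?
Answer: -110140991/17554 ≈ -6274.4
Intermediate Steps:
N = -6 (N = (50 + 15) - 71 = 65 - 71 = -6)
W(X) = 147 + 35*X (W(X) = (6 + (3 + X)*5)*7 = (6 + (15 + 5*X))*7 = (21 + 5*X)*7 = 147 + 35*X)
37647/O(N) + W(41)/17554 = 37647/(-6) + (147 + 35*41)/17554 = 37647*(-1/6) + (147 + 1435)*(1/17554) = -12549/2 + 1582*(1/17554) = -12549/2 + 791/8777 = -110140991/17554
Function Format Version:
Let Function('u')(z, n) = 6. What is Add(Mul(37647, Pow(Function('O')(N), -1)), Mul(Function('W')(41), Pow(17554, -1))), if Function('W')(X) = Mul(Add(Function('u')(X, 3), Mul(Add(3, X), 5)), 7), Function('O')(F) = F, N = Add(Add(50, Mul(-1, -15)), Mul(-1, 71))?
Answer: Rational(-110140991, 17554) ≈ -6274.4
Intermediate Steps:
N = -6 (N = Add(Add(50, 15), -71) = Add(65, -71) = -6)
Function('W')(X) = Add(147, Mul(35, X)) (Function('W')(X) = Mul(Add(6, Mul(Add(3, X), 5)), 7) = Mul(Add(6, Add(15, Mul(5, X))), 7) = Mul(Add(21, Mul(5, X)), 7) = Add(147, Mul(35, X)))
Add(Mul(37647, Pow(Function('O')(N), -1)), Mul(Function('W')(41), Pow(17554, -1))) = Add(Mul(37647, Pow(-6, -1)), Mul(Add(147, Mul(35, 41)), Pow(17554, -1))) = Add(Mul(37647, Rational(-1, 6)), Mul(Add(147, 1435), Rational(1, 17554))) = Add(Rational(-12549, 2), Mul(1582, Rational(1, 17554))) = Add(Rational(-12549, 2), Rational(791, 8777)) = Rational(-110140991, 17554)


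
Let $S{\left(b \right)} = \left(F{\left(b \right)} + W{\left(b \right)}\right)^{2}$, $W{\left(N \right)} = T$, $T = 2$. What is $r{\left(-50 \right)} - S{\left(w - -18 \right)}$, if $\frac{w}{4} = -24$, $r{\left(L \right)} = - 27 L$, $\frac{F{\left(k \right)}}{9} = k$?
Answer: $-488650$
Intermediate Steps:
$F{\left(k \right)} = 9 k$
$w = -96$ ($w = 4 \left(-24\right) = -96$)
$W{\left(N \right)} = 2$
$S{\left(b \right)} = \left(2 + 9 b\right)^{2}$ ($S{\left(b \right)} = \left(9 b + 2\right)^{2} = \left(2 + 9 b\right)^{2}$)
$r{\left(-50 \right)} - S{\left(w - -18 \right)} = \left(-27\right) \left(-50\right) - \left(2 + 9 \left(-96 - -18\right)\right)^{2} = 1350 - \left(2 + 9 \left(-96 + 18\right)\right)^{2} = 1350 - \left(2 + 9 \left(-78\right)\right)^{2} = 1350 - \left(2 - 702\right)^{2} = 1350 - \left(-700\right)^{2} = 1350 - 490000 = -488650$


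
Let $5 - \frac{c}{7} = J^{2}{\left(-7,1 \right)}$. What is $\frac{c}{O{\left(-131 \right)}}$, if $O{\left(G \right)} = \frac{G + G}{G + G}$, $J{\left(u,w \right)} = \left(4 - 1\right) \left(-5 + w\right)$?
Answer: $-973$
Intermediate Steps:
$J{\left(u,w \right)} = -15 + 3 w$ ($J{\left(u,w \right)} = 3 \left(-5 + w\right) = -15 + 3 w$)
$O{\left(G \right)} = 1$ ($O{\left(G \right)} = \frac{2 G}{2 G} = 2 G \frac{1}{2 G} = 1$)
$c = -973$ ($c = 35 - 7 \left(-15 + 3 \cdot 1\right)^{2} = 35 - 7 \left(-15 + 3\right)^{2} = 35 - 7 \left(-12\right)^{2} = 35 - 1008 = -973$)
$\frac{c}{O{\left(-131 \right)}} = - \frac{973}{1} = \left(-973\right) 1 = -973$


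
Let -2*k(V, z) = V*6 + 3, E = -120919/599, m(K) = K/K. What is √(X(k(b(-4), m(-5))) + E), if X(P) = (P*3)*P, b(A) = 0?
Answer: I*√280034297/1198 ≈ 13.968*I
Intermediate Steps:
m(K) = 1
E = -120919/599 (E = -120919*1/599 = -120919/599 ≈ -201.87)
k(V, z) = -3/2 - 3*V (k(V, z) = -(V*6 + 3)/2 = -(6*V + 3)/2 = -(3 + 6*V)/2 = -3/2 - 3*V)
X(P) = 3*P² (X(P) = (3*P)*P = 3*P²)
√(X(k(b(-4), m(-5))) + E) = √(3*(-3/2 - 3*0)² - 120919/599) = √(3*(-3/2 + 0)² - 120919/599) = √(3*(-3/2)² - 120919/599) = √(3*(9/4) - 120919/599) = √(27/4 - 120919/599) = √(-467503/2396) = I*√280034297/1198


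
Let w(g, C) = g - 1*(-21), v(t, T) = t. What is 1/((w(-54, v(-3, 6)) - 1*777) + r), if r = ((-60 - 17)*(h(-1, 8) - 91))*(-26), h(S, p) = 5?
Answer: -1/172982 ≈ -5.7809e-6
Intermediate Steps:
w(g, C) = 21 + g (w(g, C) = g + 21 = 21 + g)
r = -172172 (r = ((-60 - 17)*(5 - 91))*(-26) = -77*(-86)*(-26) = 6622*(-26) = -172172)
1/((w(-54, v(-3, 6)) - 1*777) + r) = 1/(((21 - 54) - 1*777) - 172172) = 1/((-33 - 777) - 172172) = 1/(-810 - 172172) = 1/(-172982) = -1/172982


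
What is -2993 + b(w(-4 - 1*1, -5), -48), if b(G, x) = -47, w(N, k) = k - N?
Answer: -3040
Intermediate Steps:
-2993 + b(w(-4 - 1*1, -5), -48) = -2993 - 47 = -3040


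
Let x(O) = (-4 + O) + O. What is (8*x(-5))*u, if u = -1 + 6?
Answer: -560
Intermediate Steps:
x(O) = -4 + 2*O
u = 5
(8*x(-5))*u = (8*(-4 + 2*(-5)))*5 = (8*(-4 - 10))*5 = (8*(-14))*5 = -112*5 = -560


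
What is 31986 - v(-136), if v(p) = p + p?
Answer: 32258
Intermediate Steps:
v(p) = 2*p
31986 - v(-136) = 31986 - 2*(-136) = 31986 - 1*(-272) = 31986 + 272 = 32258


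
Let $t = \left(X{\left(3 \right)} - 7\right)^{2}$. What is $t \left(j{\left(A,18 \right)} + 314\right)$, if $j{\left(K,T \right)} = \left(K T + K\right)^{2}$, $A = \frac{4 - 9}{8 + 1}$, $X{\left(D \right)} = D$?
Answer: $\frac{551344}{81} \approx 6806.7$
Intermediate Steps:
$t = 16$ ($t = \left(3 - 7\right)^{2} = \left(-4\right)^{2} = 16$)
$A = - \frac{5}{9} \approx -0.55556$
$j{\left(K,T \right)} = \left(K + K T\right)^{2}$
$t \left(j{\left(A,18 \right)} + 314\right) = 16 \left(\left(- \frac{5}{9}\right)^{2} \left(1 + 18\right)^{2} + 314\right) = 16 \left(\frac{25 \cdot 19^{2}}{81} + 314\right) = 16 \left(\frac{25}{81} \cdot 361 + 314\right) = 16 \left(\frac{9025}{81} + 314\right) = 16 \cdot \frac{34459}{81} = \frac{551344}{81}$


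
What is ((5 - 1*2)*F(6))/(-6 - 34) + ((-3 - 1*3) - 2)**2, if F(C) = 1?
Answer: 2557/40 ≈ 63.925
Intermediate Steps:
((5 - 1*2)*F(6))/(-6 - 34) + ((-3 - 1*3) - 2)**2 = ((5 - 1*2)*1)/(-6 - 34) + ((-3 - 1*3) - 2)**2 = ((5 - 2)*1)/(-40) + ((-3 - 3) - 2)**2 = (3*1)*(-1/40) + (-6 - 2)**2 = 3*(-1/40) + (-8)**2 = -3/40 + 64 = 2557/40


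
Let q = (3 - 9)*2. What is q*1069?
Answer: -12828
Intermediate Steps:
q = -12 (q = -6*2 = -12)
q*1069 = -12*1069 = -12828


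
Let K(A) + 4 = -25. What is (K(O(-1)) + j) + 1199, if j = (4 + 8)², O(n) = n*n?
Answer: 1314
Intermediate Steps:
O(n) = n²
K(A) = -29 (K(A) = -4 - 25 = -29)
j = 144 (j = 12² = 144)
(K(O(-1)) + j) + 1199 = (-29 + 144) + 1199 = 115 + 1199 = 1314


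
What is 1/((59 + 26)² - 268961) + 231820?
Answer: 60675639519/261736 ≈ 2.3182e+5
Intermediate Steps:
1/((59 + 26)² - 268961) + 231820 = 1/(85² - 268961) + 231820 = 1/(7225 - 268961) + 231820 = 1/(-261736) + 231820 = -1/261736 + 231820 = 60675639519/261736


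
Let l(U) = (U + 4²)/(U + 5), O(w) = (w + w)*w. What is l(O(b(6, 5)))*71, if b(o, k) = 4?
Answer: 3408/37 ≈ 92.108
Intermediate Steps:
O(w) = 2*w² (O(w) = (2*w)*w = 2*w²)
l(U) = (16 + U)/(5 + U) (l(U) = (U + 16)/(5 + U) = (16 + U)/(5 + U))
l(O(b(6, 5)))*71 = ((16 + 2*4²)/(5 + 2*4²))*71 = ((16 + 2*16)/(5 + 2*16))*71 = ((16 + 32)/(5 + 32))*71 = (48/37)*71 = 3408/37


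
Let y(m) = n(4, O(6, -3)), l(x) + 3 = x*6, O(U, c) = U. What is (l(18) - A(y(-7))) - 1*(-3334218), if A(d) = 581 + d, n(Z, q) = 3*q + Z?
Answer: 3333720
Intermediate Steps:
n(Z, q) = Z + 3*q
l(x) = -3 + 6*x (l(x) = -3 + x*6 = -3 + 6*x)
y(m) = 22 (y(m) = 4 + 3*6 = 4 + 18 = 22)
(l(18) - A(y(-7))) - 1*(-3334218) = ((-3 + 6*18) - (581 + 22)) - 1*(-3334218) = ((-3 + 108) - 1*603) + 3334218 = (105 - 603) + 3334218 = -498 + 3334218 = 3333720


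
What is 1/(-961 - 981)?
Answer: -1/1942 ≈ -0.00051493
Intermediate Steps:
1/(-961 - 981) = 1/(-1942) = -1/1942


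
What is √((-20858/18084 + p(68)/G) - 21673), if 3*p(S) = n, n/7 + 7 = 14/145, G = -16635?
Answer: I*√45821597428433798389858/1453998810 ≈ 147.22*I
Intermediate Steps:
n = -7007/145 (n = -49 + 7*(14/145) = -49 + 98/145 = -7007/145 ≈ -48.324)
p(S) = -7007/435 (p(S) = (⅓)*(-7007/145) = -7007/435)
√((-20858/18084 + p(68)/G) - 21673) = √((-20858/18084 - 7007/435/(-16635)) - 21673) = √((-20858*1/18084 - 7007/435*(-1/16635)) - 21673) = √((-10429/9042 + 7007/7236225) - 21673) = √(-25134411077/21809982150 - 21673) = √(-472712877548027/21809982150) = I*√45821597428433798389858/1453998810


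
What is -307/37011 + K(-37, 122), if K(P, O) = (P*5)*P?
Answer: 253339988/37011 ≈ 6845.0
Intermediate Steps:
K(P, O) = 5*P² (K(P, O) = (5*P)*P = 5*P²)
-307/37011 + K(-37, 122) = -307/37011 + 5*(-37)² = -307*1/37011 + 5*1369 = -307/37011 + 6845 = 253339988/37011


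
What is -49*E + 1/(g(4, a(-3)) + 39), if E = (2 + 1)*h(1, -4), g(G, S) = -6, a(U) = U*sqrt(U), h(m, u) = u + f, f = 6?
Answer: -9701/33 ≈ -293.97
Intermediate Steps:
h(m, u) = 6 + u (h(m, u) = u + 6 = 6 + u)
a(U) = U**(3/2)
E = 6 (E = (2 + 1)*(6 - 4) = 3*2 = 6)
-49*E + 1/(g(4, a(-3)) + 39) = -49*6 + 1/(-6 + 39) = -294 + 1/33 = -9701/33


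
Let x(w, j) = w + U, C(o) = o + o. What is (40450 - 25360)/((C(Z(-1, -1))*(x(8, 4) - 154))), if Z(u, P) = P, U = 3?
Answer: 7545/143 ≈ 52.762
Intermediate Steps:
C(o) = 2*o
x(w, j) = 3 + w (x(w, j) = w + 3 = 3 + w)
(40450 - 25360)/((C(Z(-1, -1))*(x(8, 4) - 154))) = (40450 - 25360)/(((2*(-1))*((3 + 8) - 154))) = 15090/((-2*(11 - 154))) = 15090/((-2*(-143))) = 15090/286 = 15090*(1/286) = 7545/143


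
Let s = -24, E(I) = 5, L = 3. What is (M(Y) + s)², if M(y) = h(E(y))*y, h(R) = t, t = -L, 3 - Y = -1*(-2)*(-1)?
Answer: 1521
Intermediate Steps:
Y = 5 (Y = 3 - (-1*(-2))*(-1) = 3 - 2*(-1) = 3 - 1*(-2) = 3 + 2 = 5)
t = -3 (t = -1*3 = -3)
h(R) = -3
M(y) = -3*y
(M(Y) + s)² = (-3*5 - 24)² = (-15 - 24)² = (-39)² = 1521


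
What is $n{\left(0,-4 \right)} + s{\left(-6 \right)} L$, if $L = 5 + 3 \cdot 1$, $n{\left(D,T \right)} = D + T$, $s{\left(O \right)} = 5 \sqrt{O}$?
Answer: $-4 + 40 i \sqrt{6} \approx -4.0 + 97.98 i$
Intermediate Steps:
$L = 8$ ($L = 5 + 3 = 8$)
$n{\left(0,-4 \right)} + s{\left(-6 \right)} L = \left(0 - 4\right) + 5 \sqrt{-6} \cdot 8 = -4 + 5 i \sqrt{6} \cdot 8 = -4 + 40 i \sqrt{6}$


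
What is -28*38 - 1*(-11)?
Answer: -1053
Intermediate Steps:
-28*38 - 1*(-11) = -1064 + 11 = -1053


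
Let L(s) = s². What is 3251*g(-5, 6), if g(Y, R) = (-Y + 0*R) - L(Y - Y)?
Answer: 16255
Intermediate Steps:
g(Y, R) = -Y (g(Y, R) = (-Y + 0*R) - (Y - Y)² = (-Y + 0) - 1*0² = -Y - 1*0 = -Y + 0 = -Y)
3251*g(-5, 6) = 3251*(-1*(-5)) = 3251*5 = 16255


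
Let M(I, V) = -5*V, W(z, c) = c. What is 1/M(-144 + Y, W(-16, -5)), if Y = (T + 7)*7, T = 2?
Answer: 1/25 ≈ 0.040000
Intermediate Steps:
Y = 63 (Y = (2 + 7)*7 = 9*7 = 63)
1/M(-144 + Y, W(-16, -5)) = 1/(-5*(-5)) = 1/25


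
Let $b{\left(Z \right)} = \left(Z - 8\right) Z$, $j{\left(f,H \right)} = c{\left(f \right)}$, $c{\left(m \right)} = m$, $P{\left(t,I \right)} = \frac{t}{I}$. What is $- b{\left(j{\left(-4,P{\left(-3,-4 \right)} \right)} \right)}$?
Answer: $-48$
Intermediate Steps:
$j{\left(f,H \right)} = f$
$b{\left(Z \right)} = Z \left(-8 + Z\right)$ ($b{\left(Z \right)} = \left(Z - 8\right) Z = \left(-8 + Z\right) Z = Z \left(-8 + Z\right)$)
$- b{\left(j{\left(-4,P{\left(-3,-4 \right)} \right)} \right)} = - \left(-4\right) \left(-8 - 4\right) = - \left(-4\right) \left(-12\right) = \left(-1\right) 48 = -48$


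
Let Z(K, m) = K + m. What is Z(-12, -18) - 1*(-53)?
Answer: 23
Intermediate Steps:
Z(-12, -18) - 1*(-53) = (-12 - 18) - 1*(-53) = -30 + 53 = 23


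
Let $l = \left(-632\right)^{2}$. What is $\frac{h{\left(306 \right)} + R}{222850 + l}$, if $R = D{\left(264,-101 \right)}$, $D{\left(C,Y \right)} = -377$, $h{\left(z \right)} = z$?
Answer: $- \frac{71}{622274} \approx -0.0001141$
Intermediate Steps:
$l = 399424$
$R = -377$
$\frac{h{\left(306 \right)} + R}{222850 + l} = \frac{306 - 377}{222850 + 399424} = - \frac{71}{622274}$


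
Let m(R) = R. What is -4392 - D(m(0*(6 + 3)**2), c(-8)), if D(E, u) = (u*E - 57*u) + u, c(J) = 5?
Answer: -4112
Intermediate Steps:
D(E, u) = -56*u + E*u (D(E, u) = (E*u - 57*u) + u = (-57*u + E*u) + u = -56*u + E*u)
-4392 - D(m(0*(6 + 3)**2), c(-8)) = -4392 - 5*(-56 + 0*(6 + 3)**2) = -4392 - 5*(-56 + 0*9**2) = -4392 - 5*(-56 + 0*81) = -4392 - 5*(-56 + 0) = -4392 - 5*(-56) = -4392 - 1*(-280) = -4392 + 280 = -4112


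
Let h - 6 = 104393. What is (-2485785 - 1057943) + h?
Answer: -3439329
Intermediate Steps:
h = 104399 (h = 6 + 104393 = 104399)
(-2485785 - 1057943) + h = (-2485785 - 1057943) + 104399 = -3543728 + 104399 = -3439329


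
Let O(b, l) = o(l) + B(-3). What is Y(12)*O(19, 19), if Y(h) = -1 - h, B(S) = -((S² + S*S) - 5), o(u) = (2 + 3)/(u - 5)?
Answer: 2301/14 ≈ 164.36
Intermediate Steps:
o(u) = 5/(-5 + u)
B(S) = 5 - 2*S² (B(S) = -((S² + S²) - 5) = -(2*S² - 5) = -(-5 + 2*S²) = 5 - 2*S²)
O(b, l) = -13 + 5/(-5 + l) (O(b, l) = 5/(-5 + l) + (5 - 2*(-3)²) = 5/(-5 + l) + (5 - 2*9) = 5/(-5 + l) + (5 - 18) = 5/(-5 + l) - 13 = -13 + 5/(-5 + l))
Y(12)*O(19, 19) = (-1 - 1*12)*((70 - 13*19)/(-5 + 19)) = (-1 - 12)*((70 - 247)/14) = -13*(-177)/14 = -13*(-177/14) = 2301/14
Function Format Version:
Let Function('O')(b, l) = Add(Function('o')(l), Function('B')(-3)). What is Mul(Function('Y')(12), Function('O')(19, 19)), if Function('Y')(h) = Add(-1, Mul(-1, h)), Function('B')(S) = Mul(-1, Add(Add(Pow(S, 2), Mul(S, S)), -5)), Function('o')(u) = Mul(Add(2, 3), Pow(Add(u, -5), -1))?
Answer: Rational(2301, 14) ≈ 164.36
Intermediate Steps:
Function('o')(u) = Mul(5, Pow(Add(-5, u), -1))
Function('B')(S) = Add(5, Mul(-2, Pow(S, 2))) (Function('B')(S) = Mul(-1, Add(Add(Pow(S, 2), Pow(S, 2)), -5)) = Mul(-1, Add(Mul(2, Pow(S, 2)), -5)) = Mul(-1, Add(-5, Mul(2, Pow(S, 2)))) = Add(5, Mul(-2, Pow(S, 2))))
Function('O')(b, l) = Add(-13, Mul(5, Pow(Add(-5, l), -1))) (Function('O')(b, l) = Add(Mul(5, Pow(Add(-5, l), -1)), Add(5, Mul(-2, Pow(-3, 2)))) = Add(Mul(5, Pow(Add(-5, l), -1)), Add(5, Mul(-2, 9))) = Add(Mul(5, Pow(Add(-5, l), -1)), Add(5, -18)) = Add(Mul(5, Pow(Add(-5, l), -1)), -13) = Add(-13, Mul(5, Pow(Add(-5, l), -1))))
Mul(Function('Y')(12), Function('O')(19, 19)) = Mul(Add(-1, Mul(-1, 12)), Mul(Pow(Add(-5, 19), -1), Add(70, Mul(-13, 19)))) = Mul(Add(-1, -12), Mul(Pow(14, -1), Add(70, -247))) = Mul(-13, Mul(Rational(1, 14), -177)) = Mul(-13, Rational(-177, 14)) = Rational(2301, 14)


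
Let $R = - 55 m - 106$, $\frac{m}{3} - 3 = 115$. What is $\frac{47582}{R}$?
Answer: $- \frac{23791}{9788} \approx -2.4306$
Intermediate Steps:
$m = 354$ ($m = 9 + 3 \cdot 115 = 9 + 345 = 354$)
$R = -19576$ ($R = \left(-55\right) 354 - 106 = -19470 - 106 = -19576$)
$\frac{47582}{R} = \frac{47582}{-19576} = 47582 \left(- \frac{1}{19576}\right) = - \frac{23791}{9788}$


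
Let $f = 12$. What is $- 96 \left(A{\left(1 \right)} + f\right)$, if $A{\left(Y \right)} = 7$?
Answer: $-1824$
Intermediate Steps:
$- 96 \left(A{\left(1 \right)} + f\right) = - 96 \left(7 + 12\right) = \left(-96\right) 19 = -1824$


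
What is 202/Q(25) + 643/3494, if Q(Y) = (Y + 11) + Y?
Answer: 745011/213134 ≈ 3.4955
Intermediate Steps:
Q(Y) = 11 + 2*Y (Q(Y) = (11 + Y) + Y = 11 + 2*Y)
202/Q(25) + 643/3494 = 202/(11 + 2*25) + 643/3494 = 202/(11 + 50) + 643*(1/3494) = 202/61 + 643/3494 = 745011/213134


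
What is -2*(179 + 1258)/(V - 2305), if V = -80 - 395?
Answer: 1437/1390 ≈ 1.0338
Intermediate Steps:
V = -475
-2*(179 + 1258)/(V - 2305) = -2*(179 + 1258)/(-475 - 2305) = -2874/(-2780) = -2874*(-1)/2780 = -2*(-1437/2780) = 1437/1390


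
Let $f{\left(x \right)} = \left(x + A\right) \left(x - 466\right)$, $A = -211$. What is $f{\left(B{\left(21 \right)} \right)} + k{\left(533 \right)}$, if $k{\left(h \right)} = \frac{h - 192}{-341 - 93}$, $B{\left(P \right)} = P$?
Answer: $\frac{1183689}{14} \approx 84549.0$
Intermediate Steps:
$k{\left(h \right)} = \frac{96}{217} - \frac{h}{434}$ ($k{\left(h \right)} = \frac{-192 + h}{-434} = \left(-192 + h\right) \left(- \frac{1}{434}\right) = \frac{96}{217} - \frac{h}{434}$)
$f{\left(x \right)} = \left(-466 + x\right) \left(-211 + x\right)$ ($f{\left(x \right)} = \left(x - 211\right) \left(x - 466\right) = \left(-211 + x\right) \left(-466 + x\right) = \left(-466 + x\right) \left(-211 + x\right)$)
$f{\left(B{\left(21 \right)} \right)} + k{\left(533 \right)} = \left(98326 + 21^{2} - 14217\right) + \left(\frac{96}{217} - \frac{533}{434}\right) = \left(98326 + 441 - 14217\right) + \left(\frac{96}{217} - \frac{533}{434}\right) = 84550 - \frac{11}{14} = \frac{1183689}{14}$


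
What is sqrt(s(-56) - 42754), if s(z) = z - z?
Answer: I*sqrt(42754) ≈ 206.77*I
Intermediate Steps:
s(z) = 0
sqrt(s(-56) - 42754) = sqrt(0 - 42754) = sqrt(-42754) = I*sqrt(42754)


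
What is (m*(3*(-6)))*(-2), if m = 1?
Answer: 36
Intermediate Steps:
(m*(3*(-6)))*(-2) = (1*(3*(-6)))*(-2) = (1*(-18))*(-2) = -18*(-2) = 36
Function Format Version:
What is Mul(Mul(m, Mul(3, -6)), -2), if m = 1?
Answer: 36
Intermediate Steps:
Mul(Mul(m, Mul(3, -6)), -2) = Mul(Mul(1, Mul(3, -6)), -2) = Mul(Mul(1, -18), -2) = Mul(-18, -2) = 36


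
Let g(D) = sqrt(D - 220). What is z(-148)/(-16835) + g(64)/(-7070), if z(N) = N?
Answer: 4/455 - I*sqrt(39)/3535 ≈ 0.0087912 - 0.0017666*I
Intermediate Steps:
g(D) = sqrt(-220 + D)
z(-148)/(-16835) + g(64)/(-7070) = -148/(-16835) + sqrt(-220 + 64)/(-7070) = -148*(-1/16835) + sqrt(-156)*(-1/7070) = 4/455 + (2*I*sqrt(39))*(-1/7070) = 4/455 - I*sqrt(39)/3535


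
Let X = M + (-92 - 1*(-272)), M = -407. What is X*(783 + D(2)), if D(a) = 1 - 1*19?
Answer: -173655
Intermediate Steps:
D(a) = -18 (D(a) = 1 - 19 = -18)
X = -227 (X = -407 + (-92 - 1*(-272)) = -407 + (-92 + 272) = -407 + 180 = -227)
X*(783 + D(2)) = -227*(783 - 18) = -227*765 = -173655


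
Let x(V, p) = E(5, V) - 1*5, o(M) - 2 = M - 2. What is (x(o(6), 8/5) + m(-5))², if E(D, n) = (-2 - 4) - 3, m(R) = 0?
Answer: 196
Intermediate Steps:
E(D, n) = -9 (E(D, n) = -6 - 3 = -9)
o(M) = M (o(M) = 2 + (M - 2) = 2 + (-2 + M) = M)
x(V, p) = -14 (x(V, p) = -9 - 1*5 = -9 - 5 = -14)
(x(o(6), 8/5) + m(-5))² = (-14 + 0)² = (-14)² = 196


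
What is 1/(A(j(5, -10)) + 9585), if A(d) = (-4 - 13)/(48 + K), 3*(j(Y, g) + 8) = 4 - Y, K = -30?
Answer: 18/172513 ≈ 0.00010434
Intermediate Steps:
j(Y, g) = -20/3 - Y/3 (j(Y, g) = -8 + (4 - Y)/3 = -8 + (4/3 - Y/3) = -20/3 - Y/3)
A(d) = -17/18 (A(d) = (-4 - 13)/(48 - 30) = -17/18)
1/(A(j(5, -10)) + 9585) = 1/(-17/18 + 9585) = 1/(172513/18) = 18/172513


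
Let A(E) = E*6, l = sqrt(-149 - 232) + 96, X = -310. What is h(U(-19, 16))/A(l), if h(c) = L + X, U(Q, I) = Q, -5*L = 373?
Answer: -10256/15995 + 641*I*sqrt(381)/95970 ≈ -0.6412 + 0.13037*I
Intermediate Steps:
L = -373/5 (L = -1/5*373 = -373/5 ≈ -74.600)
h(c) = -1923/5 (h(c) = -373/5 - 310 = -1923/5)
l = 96 + I*sqrt(381) (l = sqrt(-381) + 96 = I*sqrt(381) + 96 = 96 + I*sqrt(381) ≈ 96.0 + 19.519*I)
A(E) = 6*E
h(U(-19, 16))/A(l) = -1923*1/(6*(96 + I*sqrt(381)))/5 = -1923/(5*(576 + 6*I*sqrt(381)))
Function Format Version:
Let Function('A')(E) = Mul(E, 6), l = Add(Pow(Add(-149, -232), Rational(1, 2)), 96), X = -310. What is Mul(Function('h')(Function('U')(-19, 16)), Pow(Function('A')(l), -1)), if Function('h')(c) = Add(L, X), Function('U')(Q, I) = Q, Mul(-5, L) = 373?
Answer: Add(Rational(-10256, 15995), Mul(Rational(641, 95970), I, Pow(381, Rational(1, 2)))) ≈ Add(-0.64120, Mul(0.13037, I))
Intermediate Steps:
L = Rational(-373, 5) (L = Mul(Rational(-1, 5), 373) = Rational(-373, 5) ≈ -74.600)
Function('h')(c) = Rational(-1923, 5) (Function('h')(c) = Add(Rational(-373, 5), -310) = Rational(-1923, 5))
l = Add(96, Mul(I, Pow(381, Rational(1, 2)))) (l = Add(Pow(-381, Rational(1, 2)), 96) = Add(Mul(I, Pow(381, Rational(1, 2))), 96) = Add(96, Mul(I, Pow(381, Rational(1, 2)))) ≈ Add(96.000, Mul(19.519, I)))
Function('A')(E) = Mul(6, E)
Mul(Function('h')(Function('U')(-19, 16)), Pow(Function('A')(l), -1)) = Mul(Rational(-1923, 5), Pow(Mul(6, Add(96, Mul(I, Pow(381, Rational(1, 2))))), -1)) = Mul(Rational(-1923, 5), Pow(Add(576, Mul(6, I, Pow(381, Rational(1, 2)))), -1))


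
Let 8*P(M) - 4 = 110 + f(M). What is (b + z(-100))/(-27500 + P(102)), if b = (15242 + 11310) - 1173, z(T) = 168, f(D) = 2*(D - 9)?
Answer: -51094/54925 ≈ -0.93025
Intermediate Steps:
f(D) = -18 + 2*D (f(D) = 2*(-9 + D) = -18 + 2*D)
b = 25379 (b = 26552 - 1173 = 25379)
P(M) = 12 + M/4 (P(M) = ½ + (110 + (-18 + 2*M))/8 = ½ + (92 + 2*M)/8 = ½ + (23/2 + M/4) = 12 + M/4)
(b + z(-100))/(-27500 + P(102)) = (25379 + 168)/(-27500 + (12 + (¼)*102)) = 25547/(-27500 + (12 + 51/2)) = 25547/(-27500 + 75/2) = 25547/(-54925/2) = 25547*(-2/54925) = -51094/54925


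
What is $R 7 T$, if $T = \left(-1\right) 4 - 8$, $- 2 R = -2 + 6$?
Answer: $168$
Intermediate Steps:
$R = -2$ ($R = - \frac{-2 + 6}{2} = \left(- \frac{1}{2}\right) 4 = -2$)
$T = -12$ ($T = -4 - 8 = -12$)
$R 7 T = \left(-2\right) 7 \left(-12\right) = \left(-14\right) \left(-12\right) = 168$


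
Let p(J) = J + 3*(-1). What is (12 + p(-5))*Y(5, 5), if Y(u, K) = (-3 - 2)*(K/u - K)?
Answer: 80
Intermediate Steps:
p(J) = -3 + J (p(J) = J - 3 = -3 + J)
Y(u, K) = 5*K - 5*K/u (Y(u, K) = -5*(-K + K/u) = 5*K - 5*K/u)
(12 + p(-5))*Y(5, 5) = (12 + (-3 - 5))*(5*5*(-1 + 5)/5) = (12 - 8)*(5*5*(⅕)*4) = 4*20 = 80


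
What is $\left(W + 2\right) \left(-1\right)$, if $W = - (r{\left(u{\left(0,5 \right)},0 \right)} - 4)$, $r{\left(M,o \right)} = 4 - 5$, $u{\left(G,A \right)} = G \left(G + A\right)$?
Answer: $-7$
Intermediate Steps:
$u{\left(G,A \right)} = G \left(A + G\right)$
$r{\left(M,o \right)} = -1$ ($r{\left(M,o \right)} = 4 - 5 = -1$)
$W = 5$ ($W = - (-1 - 4) = \left(-1\right) \left(-5\right) = 5$)
$\left(W + 2\right) \left(-1\right) = \left(5 + 2\right) \left(-1\right) = 7 \left(-1\right) = -7$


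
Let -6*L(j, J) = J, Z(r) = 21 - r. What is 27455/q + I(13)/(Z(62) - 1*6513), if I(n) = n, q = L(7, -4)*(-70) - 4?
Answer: -14205847/26216 ≈ -541.88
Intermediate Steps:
L(j, J) = -J/6
q = -152/3 (q = -1/6*(-4)*(-70) - 4 = (2/3)*(-70) - 4 = -140/3 - 4 = -152/3 ≈ -50.667)
27455/q + I(13)/(Z(62) - 1*6513) = 27455/(-152/3) + 13/((21 - 1*62) - 1*6513) = 27455*(-3/152) + 13/((21 - 62) - 6513) = -4335/8 + 13/(-41 - 6513) = -4335/8 + 13/(-6554) = -4335/8 + 13*(-1/6554) = -4335/8 - 13/6554 = -14205847/26216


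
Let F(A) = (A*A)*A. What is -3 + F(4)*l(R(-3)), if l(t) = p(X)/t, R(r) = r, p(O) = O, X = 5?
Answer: -329/3 ≈ -109.67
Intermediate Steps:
l(t) = 5/t
F(A) = A³ (F(A) = A²*A = A³)
-3 + F(4)*l(R(-3)) = -3 + 4³*(5/(-3)) = -3 + 64*(5*(-⅓)) = -3 + 64*(-5/3) = -3 - 320/3 = -329/3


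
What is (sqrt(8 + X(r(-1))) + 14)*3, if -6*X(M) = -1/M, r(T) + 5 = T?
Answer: 42 + sqrt(287)/2 ≈ 50.471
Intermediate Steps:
r(T) = -5 + T
X(M) = 1/(6*M) (X(M) = -(-1)/(6*M) = 1/(6*M))
(sqrt(8 + X(r(-1))) + 14)*3 = (sqrt(8 + 1/(6*(-5 - 1))) + 14)*3 = (sqrt(8 + (1/6)/(-6)) + 14)*3 = (sqrt(8 + (1/6)*(-1/6)) + 14)*3 = (sqrt(8 - 1/36) + 14)*3 = (sqrt(287/36) + 14)*3 = (sqrt(287)/6 + 14)*3 = (14 + sqrt(287)/6)*3 = 42 + sqrt(287)/2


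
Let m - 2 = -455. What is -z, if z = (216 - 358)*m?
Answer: -64326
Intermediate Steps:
m = -453 (m = 2 - 455 = -453)
z = 64326 (z = (216 - 358)*(-453) = -142*(-453) = 64326)
-z = -1*64326 = -64326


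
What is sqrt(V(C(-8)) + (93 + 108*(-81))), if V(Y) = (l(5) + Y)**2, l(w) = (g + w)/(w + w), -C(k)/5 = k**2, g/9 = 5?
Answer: sqrt(90570) ≈ 300.95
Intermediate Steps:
g = 45 (g = 9*5 = 45)
C(k) = -5*k**2
l(w) = (45 + w)/(2*w) (l(w) = (45 + w)/(w + w) = (45 + w)/((2*w)) = (45 + w)*(1/(2*w)) = (45 + w)/(2*w))
V(Y) = (5 + Y)**2 (V(Y) = ((1/2)*(45 + 5)/5 + Y)**2 = ((1/2)*(1/5)*50 + Y)**2 = (5 + Y)**2)
sqrt(V(C(-8)) + (93 + 108*(-81))) = sqrt((5 - 5*(-8)**2)**2 + (93 + 108*(-81))) = sqrt((5 - 5*64)**2 + (93 - 8748)) = sqrt((5 - 320)**2 - 8655) = sqrt((-315)**2 - 8655) = sqrt(99225 - 8655) = sqrt(90570)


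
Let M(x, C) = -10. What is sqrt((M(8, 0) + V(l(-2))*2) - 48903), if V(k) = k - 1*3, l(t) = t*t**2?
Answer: I*sqrt(48935) ≈ 221.21*I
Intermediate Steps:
l(t) = t**3
V(k) = -3 + k (V(k) = k - 3 = -3 + k)
sqrt((M(8, 0) + V(l(-2))*2) - 48903) = sqrt((-10 + (-3 + (-2)**3)*2) - 48903) = sqrt((-10 + (-3 - 8)*2) - 48903) = sqrt((-10 - 11*2) - 48903) = sqrt((-10 - 22) - 48903) = sqrt(-32 - 48903) = sqrt(-48935) = I*sqrt(48935)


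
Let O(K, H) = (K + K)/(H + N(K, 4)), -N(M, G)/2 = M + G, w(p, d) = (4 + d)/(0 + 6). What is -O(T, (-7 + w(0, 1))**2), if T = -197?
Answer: 14184/15265 ≈ 0.92918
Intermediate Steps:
w(p, d) = 2/3 + d/6 (w(p, d) = (4 + d)/6 = (4 + d)*(1/6) = 2/3 + d/6)
N(M, G) = -2*G - 2*M (N(M, G) = -2*(M + G) = -2*(G + M) = -2*G - 2*M)
O(K, H) = 2*K/(-8 + H - 2*K) (O(K, H) = (K + K)/(H + (-2*4 - 2*K)) = (2*K)/(H + (-8 - 2*K)) = (2*K)/(-8 + H - 2*K) = 2*K/(-8 + H - 2*K))
-O(T, (-7 + w(0, 1))**2) = -2*(-197)/(-8 + (-7 + (2/3 + (1/6)*1))**2 - 2*(-197)) = -2*(-197)/(-8 + (-7 + (2/3 + 1/6))**2 + 394) = -2*(-197)/(-8 + (-7 + 5/6)**2 + 394) = -2*(-197)/(-8 + (-37/6)**2 + 394) = -2*(-197)/(-8 + 1369/36 + 394) = -2*(-197)/15265/36 = -2*(-197)*36/15265 = -1*(-14184/15265) = 14184/15265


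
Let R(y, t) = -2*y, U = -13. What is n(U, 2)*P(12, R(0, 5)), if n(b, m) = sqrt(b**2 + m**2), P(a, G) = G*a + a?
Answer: 12*sqrt(173) ≈ 157.84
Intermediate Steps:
P(a, G) = a + G*a
n(U, 2)*P(12, R(0, 5)) = sqrt((-13)**2 + 2**2)*(12*(1 - 2*0)) = sqrt(169 + 4)*(12*(1 + 0)) = sqrt(173)*(12*1) = sqrt(173)*12 = 12*sqrt(173)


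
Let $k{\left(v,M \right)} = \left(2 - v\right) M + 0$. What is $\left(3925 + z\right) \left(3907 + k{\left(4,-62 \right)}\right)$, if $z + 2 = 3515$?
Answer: $29982578$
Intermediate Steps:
$z = 3513$ ($z = -2 + 3515 = 3513$)
$k{\left(v,M \right)} = M \left(2 - v\right)$ ($k{\left(v,M \right)} = M \left(2 - v\right) + 0 = M \left(2 - v\right)$)
$\left(3925 + z\right) \left(3907 + k{\left(4,-62 \right)}\right) = \left(3925 + 3513\right) \left(3907 - 62 \left(2 - 4\right)\right) = 7438 \left(3907 - 62 \left(2 - 4\right)\right) = 7438 \left(3907 - -124\right) = 7438 \left(3907 + 124\right) = 7438 \cdot 4031 = 29982578$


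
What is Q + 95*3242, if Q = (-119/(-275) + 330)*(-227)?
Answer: 64069987/275 ≈ 2.3298e+5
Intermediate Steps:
Q = -20627263/275 (Q = (-119*(-1/275) + 330)*(-227) = (119/275 + 330)*(-227) = (90869/275)*(-227) = -20627263/275 ≈ -75008.)
Q + 95*3242 = -20627263/275 + 95*3242 = -20627263/275 + 307990 = 64069987/275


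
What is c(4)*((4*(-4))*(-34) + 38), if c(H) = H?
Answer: 2328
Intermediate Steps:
c(4)*((4*(-4))*(-34) + 38) = 4*((4*(-4))*(-34) + 38) = 4*(-16*(-34) + 38) = 4*(544 + 38) = 4*582 = 2328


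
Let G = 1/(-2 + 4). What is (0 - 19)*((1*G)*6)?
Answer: -57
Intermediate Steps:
G = ½ (G = 1/2 = ½ ≈ 0.50000)
(0 - 19)*((1*G)*6) = (0 - 19)*((1*(½))*6) = -19*6/2 = -19*3 = -57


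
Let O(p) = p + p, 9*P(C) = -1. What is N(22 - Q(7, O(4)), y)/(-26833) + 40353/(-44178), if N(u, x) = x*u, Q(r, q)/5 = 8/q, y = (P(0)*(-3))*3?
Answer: -361181025/395142758 ≈ -0.91405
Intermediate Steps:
P(C) = -⅑ (P(C) = (⅑)*(-1) = -⅑)
O(p) = 2*p
y = 1 (y = -⅑*(-3)*3 = (⅓)*3 = 1)
Q(r, q) = 40/q (Q(r, q) = 5*(8/q) = 40/q)
N(u, x) = u*x
N(22 - Q(7, O(4)), y)/(-26833) + 40353/(-44178) = ((22 - 40/(2*4))*1)/(-26833) + 40353/(-44178) = ((22 - 40/8)*1)*(-1/26833) + 40353*(-1/44178) = ((22 - 40/8)*1)*(-1/26833) - 13451/14726 = ((22 - 1*5)*1)*(-1/26833) - 13451/14726 = ((22 - 5)*1)*(-1/26833) - 13451/14726 = (17*1)*(-1/26833) - 13451/14726 = 17*(-1/26833) - 13451/14726 = -17/26833 - 13451/14726 = -361181025/395142758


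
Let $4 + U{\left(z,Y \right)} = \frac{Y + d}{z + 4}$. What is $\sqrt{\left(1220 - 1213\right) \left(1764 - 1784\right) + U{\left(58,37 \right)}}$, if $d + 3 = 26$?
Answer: $\frac{i \sqrt{137454}}{31} \approx 11.96 i$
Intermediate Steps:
$d = 23$ ($d = -3 + 26 = 23$)
$U{\left(z,Y \right)} = -4 + \frac{23 + Y}{4 + z}$ ($U{\left(z,Y \right)} = -4 + \frac{Y + 23}{z + 4} = -4 + \frac{23 + Y}{4 + z}$)
$\sqrt{\left(1220 - 1213\right) \left(1764 - 1784\right) + U{\left(58,37 \right)}} = \sqrt{\left(1220 - 1213\right) \left(1764 - 1784\right) + \frac{7 + 37 - 232}{4 + 58}} = \sqrt{7 \left(-20\right) + \frac{7 + 37 - 232}{62}} = \sqrt{-140 + \frac{1}{62} \left(-188\right)} = \sqrt{-140 - \frac{94}{31}} = \sqrt{- \frac{4434}{31}} = \frac{i \sqrt{137454}}{31}$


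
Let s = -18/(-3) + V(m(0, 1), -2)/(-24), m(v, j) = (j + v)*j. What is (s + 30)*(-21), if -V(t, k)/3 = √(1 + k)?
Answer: -756 - 21*I/8 ≈ -756.0 - 2.625*I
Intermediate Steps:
m(v, j) = j*(j + v)
V(t, k) = -3*√(1 + k)
s = 6 + I/8 (s = -18/(-3) - 3*√(1 - 2)/(-24) = -18*(-⅓) - 3*I*(-1/24) = 6 - 3*I*(-1/24) = 6 + I/8 ≈ 6.0 + 0.125*I)
(s + 30)*(-21) = ((6 + I/8) + 30)*(-21) = (36 + I/8)*(-21) = -756 - 21*I/8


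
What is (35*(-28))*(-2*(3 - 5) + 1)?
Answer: -4900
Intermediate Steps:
(35*(-28))*(-2*(3 - 5) + 1) = -980*(-2*(-2) + 1) = -980*(4 + 1) = -980*5 = -4900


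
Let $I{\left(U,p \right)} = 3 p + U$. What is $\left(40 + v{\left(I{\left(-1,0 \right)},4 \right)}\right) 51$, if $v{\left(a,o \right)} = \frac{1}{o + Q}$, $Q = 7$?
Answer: $\frac{22491}{11} \approx 2044.6$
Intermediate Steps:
$I{\left(U,p \right)} = U + 3 p$
$v{\left(a,o \right)} = \frac{1}{7 + o}$ ($v{\left(a,o \right)} = \frac{1}{o + 7} = \frac{1}{7 + o}$)
$\left(40 + v{\left(I{\left(-1,0 \right)},4 \right)}\right) 51 = \left(40 + \frac{1}{7 + 4}\right) 51 = \left(40 + \frac{1}{11}\right) 51 = \frac{441}{11} \cdot 51 = \frac{22491}{11}$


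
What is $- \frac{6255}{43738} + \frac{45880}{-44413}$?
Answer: $- \frac{2284502755}{1942535794} \approx -1.176$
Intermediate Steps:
$- \frac{6255}{43738} + \frac{45880}{-44413} = \left(-6255\right) \frac{1}{43738} + 45880 \left(- \frac{1}{44413}\right) = - \frac{6255}{43738} - \frac{45880}{44413} = - \frac{2284502755}{1942535794}$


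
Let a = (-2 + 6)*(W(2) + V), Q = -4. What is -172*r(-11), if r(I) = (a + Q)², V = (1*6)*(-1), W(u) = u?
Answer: -68800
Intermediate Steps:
V = -6 (V = 6*(-1) = -6)
a = -16 (a = (-2 + 6)*(2 - 6) = 4*(-4) = -16)
r(I) = 400 (r(I) = (-16 - 4)² = (-20)² = 400)
-172*r(-11) = -172*400 = -68800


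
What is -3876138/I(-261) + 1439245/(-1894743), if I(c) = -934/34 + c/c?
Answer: 6936233509046/47368575 ≈ 1.4643e+5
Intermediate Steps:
I(c) = -450/17 (I(c) = -934*1/34 + 1 = -467/17 + 1 = -450/17)
-3876138/I(-261) + 1439245/(-1894743) = -3876138/(-450/17) + 1439245/(-1894743) = -3876138*(-17/450) + 1439245*(-1/1894743) = 3660797/25 - 1439245/1894743 = 6936233509046/47368575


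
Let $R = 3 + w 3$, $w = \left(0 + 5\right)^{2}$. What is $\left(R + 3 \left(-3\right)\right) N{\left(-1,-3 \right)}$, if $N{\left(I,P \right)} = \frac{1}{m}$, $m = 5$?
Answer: $\frac{69}{5} \approx 13.8$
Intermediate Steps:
$N{\left(I,P \right)} = \frac{1}{5}$
$w = 25$ ($w = 5^{2} = 25$)
$R = 78$ ($R = 3 + 25 \cdot 3 = 3 + 75 = 78$)
$\left(R + 3 \left(-3\right)\right) N{\left(-1,-3 \right)} = \left(78 + 3 \left(-3\right)\right) \frac{1}{5} = \left(78 - 9\right) \frac{1}{5} = 69 \cdot \frac{1}{5} = \frac{69}{5}$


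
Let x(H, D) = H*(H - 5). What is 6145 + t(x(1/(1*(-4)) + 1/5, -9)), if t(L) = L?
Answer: 2458101/400 ≈ 6145.3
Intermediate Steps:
x(H, D) = H*(-5 + H)
6145 + t(x(1/(1*(-4)) + 1/5, -9)) = 6145 + (1/(1*(-4)) + 1/5)*(-5 + (1/(1*(-4)) + 1/5)) = 6145 + (1/(-4) + 1*(⅕))*(-5 + (1/(-4) + 1*(⅕))) = 6145 + (1*(-¼) + ⅕)*(-5 + (1*(-¼) + ⅕)) = 6145 + (-¼ + ⅕)*(-5 + (-¼ + ⅕)) = 6145 - (-5 - 1/20)/20 = 6145 - 1/20*(-101/20) = 6145 + 101/400 = 2458101/400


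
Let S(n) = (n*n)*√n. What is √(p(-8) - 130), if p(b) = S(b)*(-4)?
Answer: √(-130 - 512*I*√2) ≈ 17.402 - 20.805*I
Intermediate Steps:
S(n) = n^(5/2) (S(n) = n²*√n = n^(5/2))
p(b) = -4*b^(5/2) (p(b) = b^(5/2)*(-4) = -4*b^(5/2))
√(p(-8) - 130) = √(-512*I*√2 - 130) = √(-130 - 512*I*√2)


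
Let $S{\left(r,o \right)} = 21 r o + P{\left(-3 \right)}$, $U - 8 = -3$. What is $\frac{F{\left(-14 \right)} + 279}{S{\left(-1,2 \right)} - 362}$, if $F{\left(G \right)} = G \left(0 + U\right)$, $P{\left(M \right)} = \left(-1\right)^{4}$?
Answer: $- \frac{209}{403} \approx -0.51861$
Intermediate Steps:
$P{\left(M \right)} = 1$
$U = 5$ ($U = 8 - 3 = 5$)
$S{\left(r,o \right)} = 1 + 21 o r$ ($S{\left(r,o \right)} = 21 r o + 1 = 21 o r + 1 = 1 + 21 o r$)
$F{\left(G \right)} = 5 G$ ($F{\left(G \right)} = G \left(0 + 5\right) = G 5 = 5 G$)
$\frac{F{\left(-14 \right)} + 279}{S{\left(-1,2 \right)} - 362} = \frac{5 \left(-14\right) + 279}{\left(1 + 21 \cdot 2 \left(-1\right)\right) - 362} = \frac{-70 + 279}{\left(1 - 42\right) - 362} = \frac{209}{-41 - 362} = \frac{209}{-403} = 209 \left(- \frac{1}{403}\right) = - \frac{209}{403}$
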